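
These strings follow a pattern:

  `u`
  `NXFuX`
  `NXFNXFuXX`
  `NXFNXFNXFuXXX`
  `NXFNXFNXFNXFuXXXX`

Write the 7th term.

NXFNXFNXFNXFNXFNXFuXXXXXX

Every step adds NXF to the front and X to the end of the previous string.
From NXFNXFNXFNXFuXXXX, 2 further steps: NXFNXFNXFNXFuXXXX → NXFNXFNXFNXFNXFuXXXXX → (answer).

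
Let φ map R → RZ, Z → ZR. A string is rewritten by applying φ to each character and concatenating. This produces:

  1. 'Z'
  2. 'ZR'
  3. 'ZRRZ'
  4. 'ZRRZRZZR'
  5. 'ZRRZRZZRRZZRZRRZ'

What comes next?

Rewriting the 16 symbols of ZRRZRZZRRZZRZRRZ one by one yields ZR RZ RZ ZR RZ ZR ZR RZ RZ ZR ZR RZ ZR RZ RZ ZR; concatenated:

ZRRZRZZRRZZRZRRZRZZRZRRZZRRZRZZR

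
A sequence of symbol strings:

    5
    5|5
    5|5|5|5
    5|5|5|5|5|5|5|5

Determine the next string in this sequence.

s(k+1) = s(k)·|·s(k) — each term doubles the last with '|' between the halves.
Doubling 5|5|5|5|5|5|5|5 with '|' between the halves:

5|5|5|5|5|5|5|5|5|5|5|5|5|5|5|5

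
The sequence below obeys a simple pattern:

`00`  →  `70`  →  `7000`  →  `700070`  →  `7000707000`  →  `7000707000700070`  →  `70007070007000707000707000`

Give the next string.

From term 3 onward, concatenate the last term with the second-to-last: 70·00 = 7000, 7000·70 = 700070, …
Continuing: 70007070007000707000707000 · 7000707000700070 gives term 8.

700070700070007070007070007000707000700070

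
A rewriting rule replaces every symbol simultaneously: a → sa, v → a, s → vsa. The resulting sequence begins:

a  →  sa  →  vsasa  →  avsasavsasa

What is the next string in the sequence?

Rewriting each symbol of avsasavsasa: a→sa, v→a, s→vsa, a→sa, s→vsa, a→sa, v→a, s→vsa, a→sa, s→vsa, a→sa, which concatenates to sa a vsa sa vsa sa a vsa sa vsa sa.

saavsasavsasaavsasavsasa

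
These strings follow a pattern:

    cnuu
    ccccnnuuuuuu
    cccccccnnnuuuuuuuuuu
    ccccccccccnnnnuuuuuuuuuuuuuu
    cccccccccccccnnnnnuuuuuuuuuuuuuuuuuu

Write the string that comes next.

Term n consists of 3n-2 c's, followed by n n's, followed by 4n-2 u's (n = 1, 2, …).
Setting n = 6 gives 16, 6, 22 characters in each block.

ccccccccccccccccnnnnnnuuuuuuuuuuuuuuuuuuuuuu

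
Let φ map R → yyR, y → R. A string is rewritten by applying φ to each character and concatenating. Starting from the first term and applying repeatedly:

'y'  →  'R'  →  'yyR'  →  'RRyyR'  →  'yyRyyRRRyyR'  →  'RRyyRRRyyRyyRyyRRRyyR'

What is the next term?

Rewriting the 21 symbols of RRyyRRRyyRyyRyyRRRyyR one by one yields yyR yyR R R yyR yyR yyR R R yyR R R yyR R R yyR yyR yyR R R yyR; concatenated:

yyRyyRRRyyRyyRyyRRRyyRRRyyRRRyyRyyRyyRRRyyR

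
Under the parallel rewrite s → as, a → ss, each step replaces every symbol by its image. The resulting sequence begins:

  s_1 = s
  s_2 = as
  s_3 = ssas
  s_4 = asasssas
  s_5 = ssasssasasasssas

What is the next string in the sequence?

Applying the rule to each of the 16 symbols of ssasssasasasssas gives the pieces as as ss as as as ss as ss as ss as as as ss as, which concatenate to the answer.

asasssasasasssasssasssasasasssas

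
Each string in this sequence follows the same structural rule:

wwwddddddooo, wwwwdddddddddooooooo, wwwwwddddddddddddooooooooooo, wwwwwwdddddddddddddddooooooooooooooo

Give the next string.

wwwwwwwddddddddddddddddddooooooooooooooooooo

Reading off run lengths: w runs 3, 4, 5, 6; d runs 6, 9, 12, 15; o runs 3, 7, 11, 15 — each is linear in n (n = 1, 2, …).
For the next term, n = 5, so the run lengths are 7, 18, 19.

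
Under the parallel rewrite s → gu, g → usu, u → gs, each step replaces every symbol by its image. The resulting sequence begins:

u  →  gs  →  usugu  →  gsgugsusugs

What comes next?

Expanding gsgugsusugs: g→usu, s→gu, g→usu, u→gs, g→usu, s→gu, u→gs, s→gu, u→gs, g→usu, s→gu. Concatenated: usu gu usu gs usu gu gs gu gs usu gu.

usuguusugsusugugsgugsusugu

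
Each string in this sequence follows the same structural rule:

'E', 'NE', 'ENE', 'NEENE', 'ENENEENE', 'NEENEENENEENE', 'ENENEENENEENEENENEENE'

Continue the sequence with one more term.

From term 3 onward, concatenate the second-to-last term with the last: E·NE = ENE, NE·ENE = NEENE, …
The next term joins NEENEENENEENE and ENENEENENEENEENENEENE.

NEENEENENEENEENENEENENEENEENENEENE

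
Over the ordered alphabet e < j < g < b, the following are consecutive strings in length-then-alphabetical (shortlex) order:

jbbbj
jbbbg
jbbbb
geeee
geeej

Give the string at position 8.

Advancing 3 positions from geeej through geeej → geeeg → geeeb reaches term 8.

geeje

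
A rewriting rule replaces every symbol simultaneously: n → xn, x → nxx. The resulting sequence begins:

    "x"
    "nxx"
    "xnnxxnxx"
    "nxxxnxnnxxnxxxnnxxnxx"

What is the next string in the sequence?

Rewriting the 21 symbols of nxxxnxnnxxnxxxnnxxnxx one by one yields xn nxx nxx nxx xn nxx xn xn nxx nxx xn nxx nxx nxx xn xn nxx nxx xn nxx nxx; concatenated:

xnnxxnxxnxxxnnxxxnxnnxxnxxxnnxxnxxnxxxnxnnxxnxxxnnxxnxx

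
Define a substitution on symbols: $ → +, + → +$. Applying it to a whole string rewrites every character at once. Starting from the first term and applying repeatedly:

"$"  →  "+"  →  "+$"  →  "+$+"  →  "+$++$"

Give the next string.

Expanding +$++$: +→+$, $→+, +→+$, +→+$, $→+. Concatenated: +$ + +$ +$ +.

+$++$+$+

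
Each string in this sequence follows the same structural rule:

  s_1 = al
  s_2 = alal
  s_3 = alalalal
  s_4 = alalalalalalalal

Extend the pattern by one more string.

Every step duplicates the string.
Doubling alalalalalalalal:

alalalalalalalalalalalalalalalal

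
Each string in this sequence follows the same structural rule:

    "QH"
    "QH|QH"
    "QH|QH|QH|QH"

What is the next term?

s(k+1) = s(k)·|·s(k) — each term doubles the last with '|' between the halves.
So the next term is two copies of QH|QH|QH|QH with '|' between the halves.

QH|QH|QH|QH|QH|QH|QH|QH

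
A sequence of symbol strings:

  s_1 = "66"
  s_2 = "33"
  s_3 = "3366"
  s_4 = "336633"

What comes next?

This is a Fibonacci-style word recurrence s(k) = s(k−1)·s(k−2): e.g. 33·66 = 3366.
Continuing: 336633 · 3366 gives term 5.

3366333366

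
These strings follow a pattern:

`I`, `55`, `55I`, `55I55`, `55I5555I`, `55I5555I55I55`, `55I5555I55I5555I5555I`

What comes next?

55I5555I55I5555I5555I55I5555I55I55

This is a Fibonacci-style word recurrence s(k) = s(k−1)·s(k−2): e.g. 55·I = 55I.
So term 8 is 55I5555I55I5555I5555I·55I5555I55I55.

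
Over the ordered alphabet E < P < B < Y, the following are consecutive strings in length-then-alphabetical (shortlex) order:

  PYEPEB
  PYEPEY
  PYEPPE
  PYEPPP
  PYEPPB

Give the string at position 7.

Continuing the enumeration 2 steps past PYEPPB: PYEPPB → PYEPPY → (answer).

PYEPBE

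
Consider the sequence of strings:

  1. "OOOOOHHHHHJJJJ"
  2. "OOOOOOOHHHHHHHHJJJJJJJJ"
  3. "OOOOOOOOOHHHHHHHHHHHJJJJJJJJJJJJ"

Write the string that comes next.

Reading off run lengths: O runs 5, 7, 9; H runs 5, 8, 11; J runs 4, 8, 12 — each is linear in n (n = 1, 2, …).
For the next term, n = 4, so the run lengths are 11, 14, 16.

OOOOOOOOOOOHHHHHHHHHHHHHHJJJJJJJJJJJJJJJJ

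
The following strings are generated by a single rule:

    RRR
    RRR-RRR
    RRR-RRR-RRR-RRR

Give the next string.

RRR-RRR-RRR-RRR-RRR-RRR-RRR-RRR

Every step duplicates the string with '-' between the halves.
So the next term is two copies of RRR-RRR-RRR-RRR with '-' between the halves.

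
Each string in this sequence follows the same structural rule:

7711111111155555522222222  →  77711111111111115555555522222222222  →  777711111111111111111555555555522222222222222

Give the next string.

7777711111111111111111111155555555555522222222222222222

Term n consists of n 7's, followed by 4n+1 1's, followed by 2n+2 5's, followed by 3n+2 2's, where the shown terms are n = 2, 3, 4.
Setting n = 5 gives 5, 21, 12, 17 characters in each block.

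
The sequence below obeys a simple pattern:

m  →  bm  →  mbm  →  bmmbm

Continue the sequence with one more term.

mbmbmmbm

This is a Fibonacci-style word recurrence s(k) = s(k−2)·s(k−1): e.g. m·bm = mbm.
So term 5 is mbm·bmmbm.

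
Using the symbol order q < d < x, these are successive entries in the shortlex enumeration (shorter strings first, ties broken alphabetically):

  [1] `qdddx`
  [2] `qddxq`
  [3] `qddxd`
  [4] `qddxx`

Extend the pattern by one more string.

The successor of qddxx increments the rightmost position that isn't already x and resets every position after it to q.

qdxqq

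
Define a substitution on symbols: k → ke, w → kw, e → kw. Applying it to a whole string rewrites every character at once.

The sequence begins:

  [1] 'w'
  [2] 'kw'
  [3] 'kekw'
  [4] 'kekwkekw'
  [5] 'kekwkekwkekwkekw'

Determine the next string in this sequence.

kekwkekwkekwkekwkekwkekwkekwkekw

Replace each of the 16 characters of kekwkekwkekwkekw in place — ke kw ke kw ke kw ke kw ke kw ke kw ke kw ke kw — and concatenate.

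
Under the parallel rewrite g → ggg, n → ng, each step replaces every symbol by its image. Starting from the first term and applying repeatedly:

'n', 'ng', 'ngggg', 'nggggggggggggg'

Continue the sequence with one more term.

Rewriting the 14 symbols of nggggggggggggg one by one yields ng ggg ggg ggg ggg ggg ggg ggg ggg ggg ggg ggg ggg ggg; concatenated:

ngggggggggggggggggggggggggggggggggggggggg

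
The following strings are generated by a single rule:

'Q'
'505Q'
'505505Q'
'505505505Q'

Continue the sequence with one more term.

Each term is the previous one with 505 prepended.
So the next term is 505·505505505Q.

505505505505Q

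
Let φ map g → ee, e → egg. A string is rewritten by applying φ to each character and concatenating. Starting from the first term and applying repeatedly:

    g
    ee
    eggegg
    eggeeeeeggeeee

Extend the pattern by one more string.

φ(eggeeeeeggeeee) expands symbol-by-symbol to egg ee ee egg egg egg egg egg ee ee egg egg egg egg; joining the 14 pieces gives the next term.

eggeeeeeggeggeggeggeggeeeeeggeggeggegg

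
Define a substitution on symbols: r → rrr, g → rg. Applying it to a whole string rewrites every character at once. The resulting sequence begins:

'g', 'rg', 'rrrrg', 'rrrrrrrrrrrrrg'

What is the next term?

Applying the rule to each of the 14 symbols of rrrrrrrrrrrrrg gives the pieces rrr rrr rrr rrr rrr rrr rrr rrr rrr rrr rrr rrr rrr rg, which concatenate to the answer.

rrrrrrrrrrrrrrrrrrrrrrrrrrrrrrrrrrrrrrrrg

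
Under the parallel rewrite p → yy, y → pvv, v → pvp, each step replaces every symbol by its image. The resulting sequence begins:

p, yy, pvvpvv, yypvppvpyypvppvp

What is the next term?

Applying the rule to each of the 16 symbols of yypvppvpyypvppvp gives the pieces pvv pvv yy pvp yy yy pvp yy pvv pvv yy pvp yy yy pvp yy, which concatenate to the answer.

pvvpvvyypvpyyyypvpyypvvpvvyypvpyyyypvpyy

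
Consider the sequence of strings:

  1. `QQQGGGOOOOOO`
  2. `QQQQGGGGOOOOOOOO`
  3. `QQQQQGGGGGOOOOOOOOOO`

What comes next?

The n-th term is n Q's then n G's then 2n O's, where the shown terms are n = 3, 4, 5.
Setting n = 6 gives 6, 6, 12 characters in each block.

QQQQQQGGGGGGOOOOOOOOOOOO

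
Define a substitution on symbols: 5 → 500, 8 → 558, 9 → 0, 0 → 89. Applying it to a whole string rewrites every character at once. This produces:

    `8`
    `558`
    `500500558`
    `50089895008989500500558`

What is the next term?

50089895580558050089895580558050089895008989500500558

φ(50089895008989500500558) expands symbol-by-symbol to 500 89 89 558 0 558 0 500 89 89 558 0 558 0 500 89 89 500 89 89 500 500 558; joining the 23 pieces gives the next term.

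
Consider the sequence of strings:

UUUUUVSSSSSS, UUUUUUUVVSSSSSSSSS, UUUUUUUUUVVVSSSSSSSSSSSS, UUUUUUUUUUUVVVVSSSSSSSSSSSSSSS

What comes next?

UUUUUUUUUUUUUVVVVVSSSSSSSSSSSSSSSSSS

Term n consists of 2n+1 U's, followed by n-1 V's, followed by 3n S's, where the shown terms are n = 2, 3, 4, 5.
Setting n = 6 gives 13, 5, 18 characters in each block.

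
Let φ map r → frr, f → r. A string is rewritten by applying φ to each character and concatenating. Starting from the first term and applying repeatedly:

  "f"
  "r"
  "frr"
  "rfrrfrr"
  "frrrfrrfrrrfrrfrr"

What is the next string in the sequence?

Applying the rule to each of the 17 symbols of frrrfrrfrrrfrrfrr gives the pieces r frr frr frr r frr frr r frr frr frr r frr frr r frr frr, which concatenate to the answer.

rfrrfrrfrrrfrrfrrrfrrfrrfrrrfrrfrrrfrrfrr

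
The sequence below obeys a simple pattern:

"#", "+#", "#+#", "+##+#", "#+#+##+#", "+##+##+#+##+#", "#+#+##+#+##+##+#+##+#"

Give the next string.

This is a Fibonacci-style word recurrence s(k) = s(k−2)·s(k−1): e.g. #·+# = #+#.
Continuing: +##+##+#+##+# · #+#+##+#+##+##+#+##+# gives term 8.

+##+##+#+##+##+#+##+#+##+##+#+##+#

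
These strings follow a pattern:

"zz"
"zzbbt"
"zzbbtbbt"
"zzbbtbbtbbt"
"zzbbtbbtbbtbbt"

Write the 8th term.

zzbbtbbtbbtbbtbbtbbtbbt

The strings grow by a fixed suffix bbt each time.
From zzbbtbbtbbtbbt, 3 further steps: zzbbtbbtbbtbbt → zzbbtbbtbbtbbtbbt → zzbbtbbtbbtbbtbbtbbt → (answer).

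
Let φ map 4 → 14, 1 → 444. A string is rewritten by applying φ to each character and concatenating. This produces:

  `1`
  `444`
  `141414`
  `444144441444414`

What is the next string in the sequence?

141414444141414144441414141444414

Replace each of the 15 characters of 444144441444414 in place — 14 14 14 444 14 14 14 14 444 14 14 14 14 444 14 — and concatenate.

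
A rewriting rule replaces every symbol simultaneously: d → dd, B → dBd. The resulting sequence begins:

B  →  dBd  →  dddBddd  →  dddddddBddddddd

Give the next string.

dddddddddddddddBddddddddddddddd

Applying the rule to each of the 15 symbols of dddddddBddddddd gives the pieces dd dd dd dd dd dd dd dBd dd dd dd dd dd dd dd, which concatenate to the answer.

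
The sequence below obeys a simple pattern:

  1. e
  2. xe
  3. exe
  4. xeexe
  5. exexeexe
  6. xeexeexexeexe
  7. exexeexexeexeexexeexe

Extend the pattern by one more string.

xeexeexexeexeexexeexexeexeexexeexe

Each term (from the third on) is the two preceding terms concatenated in order: term 3 = e·xe = exe.
So term 8 is xeexeexexeexe·exexeexexeexeexexeexe.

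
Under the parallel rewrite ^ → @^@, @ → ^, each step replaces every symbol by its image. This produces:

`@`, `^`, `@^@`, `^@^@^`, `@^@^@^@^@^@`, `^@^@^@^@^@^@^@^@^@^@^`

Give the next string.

Replace each of the 21 characters of ^@^@^@^@^@^@^@^@^@^@^ in place — @^@ ^ @^@ ^ @^@ ^ @^@ ^ @^@ ^ @^@ ^ @^@ ^ @^@ ^ @^@ ^ @^@ ^ @^@ — and concatenate.

@^@^@^@^@^@^@^@^@^@^@^@^@^@^@^@^@^@^@^@^@^@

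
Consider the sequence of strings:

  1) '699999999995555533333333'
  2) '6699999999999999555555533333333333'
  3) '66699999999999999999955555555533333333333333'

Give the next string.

666699999999999999999999995555555555533333333333333333

Term n consists of n-1 6's, followed by 4n+2 9's, followed by 2n+1 5's, followed by 3n+2 3's, where the shown terms are n = 2, 3, 4.
At n = 5 the blocks have lengths 4, 22, 11, 17.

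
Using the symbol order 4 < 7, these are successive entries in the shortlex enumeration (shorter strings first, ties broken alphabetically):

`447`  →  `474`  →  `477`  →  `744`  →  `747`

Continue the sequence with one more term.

774

The successor of 747 increments the rightmost position that isn't already 7 and resets every position after it to 4.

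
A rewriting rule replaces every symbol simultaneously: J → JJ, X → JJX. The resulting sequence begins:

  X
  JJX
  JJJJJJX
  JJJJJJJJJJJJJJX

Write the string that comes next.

φ(JJJJJJJJJJJJJJX) expands symbol-by-symbol to JJ JJ JJ JJ JJ JJ JJ JJ JJ JJ JJ JJ JJ JJ JJX; joining the 15 pieces gives the next term.

JJJJJJJJJJJJJJJJJJJJJJJJJJJJJJX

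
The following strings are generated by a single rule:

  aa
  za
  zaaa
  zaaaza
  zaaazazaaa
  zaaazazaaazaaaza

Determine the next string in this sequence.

This is a Fibonacci-style word recurrence s(k) = s(k−1)·s(k−2): e.g. za·aa = zaaa.
The next term joins zaaazazaaazaaaza and zaaazazaaa.

zaaazazaaazaaazazaaazazaaa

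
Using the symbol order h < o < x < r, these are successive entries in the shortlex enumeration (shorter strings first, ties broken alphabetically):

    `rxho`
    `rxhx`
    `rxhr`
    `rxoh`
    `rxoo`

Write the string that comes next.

rxox

The successor of rxoo increments the rightmost position that isn't already r and resets every position after it to h.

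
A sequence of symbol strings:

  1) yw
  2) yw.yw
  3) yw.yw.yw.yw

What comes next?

Each string is two copies of the previous one joined by '.'.
Doubling yw.yw.yw.yw with '.' between the halves:

yw.yw.yw.yw.yw.yw.yw.yw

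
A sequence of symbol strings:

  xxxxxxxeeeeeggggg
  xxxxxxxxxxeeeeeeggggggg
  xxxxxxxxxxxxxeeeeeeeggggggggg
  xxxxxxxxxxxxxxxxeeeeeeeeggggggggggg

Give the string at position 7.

Reading off run lengths: x runs 7, 10, 13, 16; e runs 5, 6, 7, 8; g runs 5, 7, 9, 11 — each is linear in n, where the shown terms are n = 3, 4, 5, 6.
Setting n = 9 gives 25, 11, 17 characters in each block.

xxxxxxxxxxxxxxxxxxxxxxxxxeeeeeeeeeeeggggggggggggggggg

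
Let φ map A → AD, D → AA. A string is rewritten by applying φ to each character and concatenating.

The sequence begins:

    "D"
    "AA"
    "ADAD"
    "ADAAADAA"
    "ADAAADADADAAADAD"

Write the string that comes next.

Rewriting the 16 symbols of ADAAADADADAAADAD one by one yields AD AA AD AD AD AA AD AA AD AA AD AD AD AA AD AA; concatenated:

ADAAADADADAAADAAADAAADADADAAADAA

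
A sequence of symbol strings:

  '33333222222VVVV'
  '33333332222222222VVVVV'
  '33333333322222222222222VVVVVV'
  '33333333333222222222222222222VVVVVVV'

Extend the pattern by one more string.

The n-th term is 2n+1 3's then 4n-2 2's then n+2 V's, where the shown terms are n = 2, 3, 4, 5.
For the next term, n = 6, so the run lengths are 13, 22, 8.

33333333333332222222222222222222222VVVVVVVV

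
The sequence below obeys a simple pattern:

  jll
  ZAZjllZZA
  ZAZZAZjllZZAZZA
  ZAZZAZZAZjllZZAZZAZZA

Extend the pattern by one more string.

Every step adds ZAZ to the front and ZZA to the end of the previous string.
Applying this once more to ZAZZAZZAZjllZZAZZAZZA:

ZAZZAZZAZZAZjllZZAZZAZZAZZA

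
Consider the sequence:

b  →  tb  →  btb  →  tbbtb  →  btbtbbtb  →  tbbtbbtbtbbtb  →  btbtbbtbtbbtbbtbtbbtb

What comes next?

tbbtbbtbtbbtbbtbtbbtbtbbtbbtbtbbtb

Each term (from the third on) is the two preceding terms concatenated in order: term 3 = b·tb = btb.
Continuing: tbbtbbtbtbbtb · btbtbbtbtbbtbbtbtbbtb gives term 8.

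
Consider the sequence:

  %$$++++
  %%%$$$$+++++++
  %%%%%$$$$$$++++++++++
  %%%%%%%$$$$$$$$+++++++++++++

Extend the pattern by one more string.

Reading off run lengths: % runs 1, 3, 5, 7; $ runs 2, 4, 6, 8; + runs 4, 7, 10, 13 — each is linear in n (n = 1, 2, …).
For the next term, n = 5, so the run lengths are 9, 10, 16.

%%%%%%%%%$$$$$$$$$$++++++++++++++++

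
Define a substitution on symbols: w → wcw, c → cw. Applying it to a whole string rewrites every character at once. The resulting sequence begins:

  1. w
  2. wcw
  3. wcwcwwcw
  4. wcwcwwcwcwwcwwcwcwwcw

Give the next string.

wcwcwwcwcwwcwwcwcwwcwcwwcwwcwcwwcwwcwcwwcwcwwcwwcwcwwcw

φ(wcwcwwcwcwwcwwcwcwwcw) expands symbol-by-symbol to wcw cw wcw cw wcw wcw cw wcw cw wcw wcw cw wcw wcw cw wcw cw wcw wcw cw wcw; joining the 21 pieces gives the next term.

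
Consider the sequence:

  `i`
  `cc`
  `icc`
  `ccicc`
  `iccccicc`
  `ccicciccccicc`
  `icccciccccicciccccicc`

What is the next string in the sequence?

This is a Fibonacci-style word recurrence s(k) = s(k−2)·s(k−1): e.g. i·cc = icc.
Continuing: ccicciccccicc · icccciccccicciccccicc gives term 8.

cciccicccciccicccciccccicciccccicc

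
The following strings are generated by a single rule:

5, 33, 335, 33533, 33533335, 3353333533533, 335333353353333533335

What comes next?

3353333533533335333353353333533533

From term 3 onward, concatenate the last term with the second-to-last: 33·5 = 335, 335·33 = 33533, …
The next term joins 335333353353333533335 and 3353333533533.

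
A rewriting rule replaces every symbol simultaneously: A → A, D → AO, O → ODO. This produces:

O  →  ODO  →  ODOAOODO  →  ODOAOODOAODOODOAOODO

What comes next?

ODOAOODOAODOODOAOODOAODOAOODOODOAOODOAODOODOAOODO

φ(ODOAOODOAODOODOAOODO) expands symbol-by-symbol to ODO AO ODO A ODO ODO AO ODO A ODO AO ODO ODO AO ODO A ODO ODO AO ODO; joining the 20 pieces gives the next term.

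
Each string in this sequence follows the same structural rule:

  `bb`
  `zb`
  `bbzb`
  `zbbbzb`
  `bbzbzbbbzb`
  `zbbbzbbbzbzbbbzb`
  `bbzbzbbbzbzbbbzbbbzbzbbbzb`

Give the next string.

zbbbzbbbzbzbbbzbbbzbzbbbzbzbbbzbbbzbzbbbzb

From term 3 onward, concatenate the second-to-last term with the last: bb·zb = bbzb, zb·bbzb = zbbbzb, …
Continuing: zbbbzbbbzbzbbbzb · bbzbzbbbzbzbbbzbbbzbzbbbzb gives term 8.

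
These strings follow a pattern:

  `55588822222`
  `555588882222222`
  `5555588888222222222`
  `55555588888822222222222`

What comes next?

Each string has the form 5^{n} 8^{n} 2^{2n-1}, where the shown terms are n = 3, 4, 5, 6.
For the next term, n = 7, so the run lengths are 7, 7, 13.

555555588888882222222222222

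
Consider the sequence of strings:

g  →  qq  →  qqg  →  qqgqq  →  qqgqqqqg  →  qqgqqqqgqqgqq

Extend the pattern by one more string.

Each term (from the third on) is the previous term followed by the one before it: term 3 = qq·g = qqg.
The next term joins qqgqqqqgqqgqq and qqgqqqqg.

qqgqqqqgqqgqqqqgqqqqg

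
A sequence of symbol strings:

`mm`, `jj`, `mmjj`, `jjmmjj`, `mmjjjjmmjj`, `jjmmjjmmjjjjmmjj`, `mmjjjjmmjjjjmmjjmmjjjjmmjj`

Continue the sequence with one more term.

Each term (from the third on) is the two preceding terms concatenated in order: term 3 = mm·jj = mmjj.
Continuing: jjmmjjmmjjjjmmjj · mmjjjjmmjjjjmmjjmmjjjjmmjj gives term 8.

jjmmjjmmjjjjmmjjmmjjjjmmjjjjmmjjmmjjjjmmjj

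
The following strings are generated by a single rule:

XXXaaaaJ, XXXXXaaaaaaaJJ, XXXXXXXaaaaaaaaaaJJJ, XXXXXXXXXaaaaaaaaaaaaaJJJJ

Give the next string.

Each string has the form X^{2n+1} a^{3n+1} J^{n} (n = 1, 2, …).
At n = 5 the blocks have lengths 11, 16, 5.

XXXXXXXXXXXaaaaaaaaaaaaaaaaJJJJJ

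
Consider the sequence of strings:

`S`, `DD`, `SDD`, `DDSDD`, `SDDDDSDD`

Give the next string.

From term 3 onward, concatenate the second-to-last term with the last: S·DD = SDD, DD·SDD = DDSDD, …
The next term joins DDSDD and SDDDDSDD.

DDSDDSDDDDSDD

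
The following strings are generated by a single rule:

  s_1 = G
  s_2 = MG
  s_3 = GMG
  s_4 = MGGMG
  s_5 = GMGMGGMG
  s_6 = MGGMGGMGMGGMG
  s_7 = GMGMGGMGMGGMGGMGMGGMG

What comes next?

MGGMGGMGMGGMGGMGMGGMGMGGMGGMGMGGMG

From term 3 onward, concatenate the second-to-last term with the last: G·MG = GMG, MG·GMG = MGGMG, …
Continuing: MGGMGGMGMGGMG · GMGMGGMGMGGMGGMGMGGMG gives term 8.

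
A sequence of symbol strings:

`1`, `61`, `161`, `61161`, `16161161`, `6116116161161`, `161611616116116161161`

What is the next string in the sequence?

6116116161161161611616116116161161

From term 3 onward, concatenate the second-to-last term with the last: 1·61 = 161, 61·161 = 61161, …
The next term joins 6116116161161 and 161611616116116161161.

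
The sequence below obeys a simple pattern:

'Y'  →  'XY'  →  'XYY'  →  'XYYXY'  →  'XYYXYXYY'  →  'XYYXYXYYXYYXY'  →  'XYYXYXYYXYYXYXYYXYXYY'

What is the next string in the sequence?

From term 3 onward, concatenate the last term with the second-to-last: XY·Y = XYY, XYY·XY = XYYXY, …
The next term joins XYYXYXYYXYYXYXYYXYXYY and XYYXYXYYXYYXY.

XYYXYXYYXYYXYXYYXYXYYXYYXYXYYXYYXY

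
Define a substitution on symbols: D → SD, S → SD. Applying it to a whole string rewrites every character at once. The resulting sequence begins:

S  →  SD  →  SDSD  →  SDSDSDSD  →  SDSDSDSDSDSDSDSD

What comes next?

SDSDSDSDSDSDSDSDSDSDSDSDSDSDSDSD

φ(SDSDSDSDSDSDSDSD) expands symbol-by-symbol to SD SD SD SD SD SD SD SD SD SD SD SD SD SD SD SD; joining the 16 pieces gives the next term.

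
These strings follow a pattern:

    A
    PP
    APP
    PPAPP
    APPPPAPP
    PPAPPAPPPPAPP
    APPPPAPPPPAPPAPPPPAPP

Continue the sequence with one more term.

Each term (from the third on) is the two preceding terms concatenated in order: term 3 = A·PP = APP.
Continuing: PPAPPAPPPPAPP · APPPPAPPPPAPPAPPPPAPP gives term 8.

PPAPPAPPPPAPPAPPPPAPPPPAPPAPPPPAPP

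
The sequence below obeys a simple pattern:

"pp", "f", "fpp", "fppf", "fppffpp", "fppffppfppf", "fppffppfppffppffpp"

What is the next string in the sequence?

fppffppfppffppffppfppffppfppf

Each term (from the third on) is the previous term followed by the one before it: term 3 = f·pp = fpp.
So term 8 is fppffppfppffppffpp·fppffppfppf.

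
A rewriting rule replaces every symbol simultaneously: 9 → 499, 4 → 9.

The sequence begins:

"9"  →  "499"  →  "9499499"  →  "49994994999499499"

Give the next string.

94994994999499499949949949994994999499499

Applying the rule to each of the 17 symbols of 49994994999499499 gives the pieces 9 499 499 499 9 499 499 9 499 499 499 9 499 499 9 499 499, which concatenate to the answer.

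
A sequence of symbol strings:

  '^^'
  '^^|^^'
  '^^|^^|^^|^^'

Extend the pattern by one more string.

s(k+1) = s(k)·|·s(k) — each term doubles the last with '|' between the halves.
Doubling ^^|^^|^^|^^ with '|' between the halves:

^^|^^|^^|^^|^^|^^|^^|^^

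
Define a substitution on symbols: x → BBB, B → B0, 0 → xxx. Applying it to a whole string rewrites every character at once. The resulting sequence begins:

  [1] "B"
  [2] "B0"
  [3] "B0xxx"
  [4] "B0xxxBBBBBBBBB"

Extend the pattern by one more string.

Replace each of the 14 characters of B0xxxBBBBBBBBB in place — B0 xxx BBB BBB BBB B0 B0 B0 B0 B0 B0 B0 B0 B0 — and concatenate.

B0xxxBBBBBBBBBB0B0B0B0B0B0B0B0B0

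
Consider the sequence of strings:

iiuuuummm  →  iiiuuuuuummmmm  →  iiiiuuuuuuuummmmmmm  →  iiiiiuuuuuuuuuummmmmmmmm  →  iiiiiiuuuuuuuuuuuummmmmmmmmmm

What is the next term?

Term n consists of n i's, followed by 2n u's, followed by 2n-1 m's, where the shown terms are n = 2, 3, 4, 5, 6.
For the next term, n = 7, so the run lengths are 7, 14, 13.

iiiiiiiuuuuuuuuuuuuuummmmmmmmmmmmm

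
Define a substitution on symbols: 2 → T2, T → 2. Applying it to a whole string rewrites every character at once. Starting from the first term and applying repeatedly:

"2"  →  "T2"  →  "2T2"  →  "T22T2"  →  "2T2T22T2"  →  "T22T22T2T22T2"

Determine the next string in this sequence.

2T2T22T2T22T22T2T22T2

Applying the rule to each of the 13 symbols of T22T22T2T22T2 gives the pieces 2 T2 T2 2 T2 T2 2 T2 2 T2 T2 2 T2, which concatenate to the answer.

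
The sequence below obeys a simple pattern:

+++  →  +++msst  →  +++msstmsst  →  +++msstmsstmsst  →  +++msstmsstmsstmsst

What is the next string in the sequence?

Every step adds msst to the end: s(k+1) = s(k)·msst.
Applying this once more to +++msstmsstmsstmsst:

+++msstmsstmsstmsstmsst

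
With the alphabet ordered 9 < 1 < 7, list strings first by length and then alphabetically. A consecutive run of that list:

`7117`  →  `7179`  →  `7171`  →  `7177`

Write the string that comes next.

The successor of 7177 increments the rightmost position that isn't already 7 and resets every position after it to 9.

7799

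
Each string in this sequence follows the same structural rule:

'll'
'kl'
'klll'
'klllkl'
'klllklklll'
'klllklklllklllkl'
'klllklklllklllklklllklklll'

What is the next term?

klllklklllklllklklllklklllklllklklllklllkl

Each term (from the third on) is the previous term followed by the one before it: term 3 = kl·ll = klll.
The next term joins klllklklllklllklklllklklll and klllklklllklllkl.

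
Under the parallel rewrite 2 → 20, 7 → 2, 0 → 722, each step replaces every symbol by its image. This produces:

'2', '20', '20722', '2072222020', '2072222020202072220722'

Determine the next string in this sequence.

Rewriting the 22 symbols of 2072222020202072220722 one by one yields 20 722 2 20 20 20 20 722 20 722 20 722 20 722 2 20 20 20 722 2 20 20; concatenated:

20722220202020722207222072220722220202072222020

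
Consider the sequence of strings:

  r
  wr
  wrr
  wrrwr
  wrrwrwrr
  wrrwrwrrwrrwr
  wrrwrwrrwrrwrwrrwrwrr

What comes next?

Each term (from the third on) is the previous term followed by the one before it: term 3 = wr·r = wrr.
The next term joins wrrwrwrrwrrwrwrrwrwrr and wrrwrwrrwrrwr.

wrrwrwrrwrrwrwrrwrwrrwrrwrwrrwrrwr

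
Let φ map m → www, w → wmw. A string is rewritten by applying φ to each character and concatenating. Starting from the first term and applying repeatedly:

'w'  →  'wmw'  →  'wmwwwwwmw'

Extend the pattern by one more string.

Rewriting each symbol of wmwwwwwmw: w→wmw, m→www, w→wmw, w→wmw, w→wmw, w→wmw, w→wmw, m→www, w→wmw, which concatenates to wmw www wmw wmw wmw wmw wmw www wmw.

wmwwwwwmwwmwwmwwmwwmwwwwwmw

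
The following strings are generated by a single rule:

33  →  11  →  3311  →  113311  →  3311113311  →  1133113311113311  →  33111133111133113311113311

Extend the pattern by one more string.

Each term (from the third on) is the two preceding terms concatenated in order: term 3 = 33·11 = 3311.
Continuing: 1133113311113311 · 33111133111133113311113311 gives term 8.

113311331111331133111133111133113311113311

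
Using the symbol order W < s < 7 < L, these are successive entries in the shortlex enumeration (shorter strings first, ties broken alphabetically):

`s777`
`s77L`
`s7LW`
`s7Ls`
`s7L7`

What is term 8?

Advancing 3 positions from s7L7 through s7L7 → s7LL → sLWW reaches term 8.

sLWs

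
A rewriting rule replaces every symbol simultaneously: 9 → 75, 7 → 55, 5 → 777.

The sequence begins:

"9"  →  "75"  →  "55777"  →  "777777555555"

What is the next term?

Expanding 777777555555: 7→55, 7→55, 7→55, 7→55, 7→55, 7→55, 5→777, 5→777, 5→777, 5→777, 5→777, 5→777. Concatenated: 55 55 55 55 55 55 777 777 777 777 777 777.

555555555555777777777777777777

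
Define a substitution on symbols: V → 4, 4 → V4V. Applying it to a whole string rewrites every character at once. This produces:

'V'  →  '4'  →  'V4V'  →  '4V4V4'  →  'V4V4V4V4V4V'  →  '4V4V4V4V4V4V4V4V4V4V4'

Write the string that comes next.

Replace each of the 21 characters of 4V4V4V4V4V4V4V4V4V4V4 in place — V4V 4 V4V 4 V4V 4 V4V 4 V4V 4 V4V 4 V4V 4 V4V 4 V4V 4 V4V 4 V4V — and concatenate.

V4V4V4V4V4V4V4V4V4V4V4V4V4V4V4V4V4V4V4V4V4V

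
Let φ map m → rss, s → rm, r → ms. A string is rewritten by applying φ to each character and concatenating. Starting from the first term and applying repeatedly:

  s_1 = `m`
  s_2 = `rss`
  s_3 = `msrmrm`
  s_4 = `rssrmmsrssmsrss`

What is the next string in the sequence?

Replace each of the 15 characters of rssrmmsrssmsrss in place — ms rm rm ms rss rss rm ms rm rm rss rm ms rm rm — and concatenate.

msrmrmmsrssrssrmmsrmrmrssrmmsrmrm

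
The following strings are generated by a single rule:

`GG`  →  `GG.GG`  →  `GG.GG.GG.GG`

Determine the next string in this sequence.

s(k+1) = s(k)·.·s(k) — each term doubles the last with '.' between the halves.
So the next term is two copies of GG.GG.GG.GG with '.' between the halves.

GG.GG.GG.GG.GG.GG.GG.GG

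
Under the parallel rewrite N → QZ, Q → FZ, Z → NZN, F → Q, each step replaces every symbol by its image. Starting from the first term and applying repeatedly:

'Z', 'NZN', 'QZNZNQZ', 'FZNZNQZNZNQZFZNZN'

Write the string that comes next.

QNZNQZNZNQZFZNZNQZNZNQZFZNZNQNZNQZNZNQZ

φ(FZNZNQZNZNQZFZNZN) expands symbol-by-symbol to Q NZN QZ NZN QZ FZ NZN QZ NZN QZ FZ NZN Q NZN QZ NZN QZ; joining the 17 pieces gives the next term.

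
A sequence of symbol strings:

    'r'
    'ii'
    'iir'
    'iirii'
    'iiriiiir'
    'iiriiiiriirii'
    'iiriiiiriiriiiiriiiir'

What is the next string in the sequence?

This is a Fibonacci-style word recurrence s(k) = s(k−1)·s(k−2): e.g. ii·r = iir.
Continuing: iiriiiiriiriiiiriiiir · iiriiiiriirii gives term 8.

iiriiiiriiriiiiriiiiriiriiiiriirii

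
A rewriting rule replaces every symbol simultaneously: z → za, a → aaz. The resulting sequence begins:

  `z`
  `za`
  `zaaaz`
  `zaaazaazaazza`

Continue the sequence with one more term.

zaaazaazaazzaaazaazzaaazaazzazaaaz

Replace each of the 13 characters of zaaazaazaazza in place — za aaz aaz aaz za aaz aaz za aaz aaz za za aaz — and concatenate.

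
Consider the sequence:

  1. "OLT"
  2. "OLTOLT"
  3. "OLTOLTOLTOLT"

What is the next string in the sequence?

Every step duplicates the string.
So the next term is two copies of OLTOLTOLTOLT.

OLTOLTOLTOLTOLTOLTOLTOLT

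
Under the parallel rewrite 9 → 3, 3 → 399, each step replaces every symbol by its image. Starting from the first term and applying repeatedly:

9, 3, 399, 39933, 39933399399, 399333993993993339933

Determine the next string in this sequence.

3993339939939933399333993339939939933399399

φ(399333993993993339933) expands symbol-by-symbol to 399 3 3 399 399 399 3 3 399 3 3 399 3 3 399 399 399 3 3 399 399; joining the 21 pieces gives the next term.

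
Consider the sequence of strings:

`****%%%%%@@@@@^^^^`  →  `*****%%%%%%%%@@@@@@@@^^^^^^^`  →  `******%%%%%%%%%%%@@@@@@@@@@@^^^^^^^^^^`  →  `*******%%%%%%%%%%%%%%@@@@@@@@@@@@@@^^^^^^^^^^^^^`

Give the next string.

Term n consists of n+3 *'s, followed by 3n+2 %'s, followed by 3n+2 @'s, followed by 3n+1 ^'s (n = 1, 2, …).
Setting n = 5 gives 8, 17, 17, 16 characters in each block.

********%%%%%%%%%%%%%%%%%@@@@@@@@@@@@@@@@@^^^^^^^^^^^^^^^^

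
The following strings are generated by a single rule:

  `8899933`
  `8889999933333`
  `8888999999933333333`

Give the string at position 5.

Reading off run lengths: 8 runs 2, 3, 4; 9 runs 3, 5, 7; 3 runs 2, 5, 8 — each is linear in n (n = 1, 2, …).
At n = 5 the blocks have lengths 6, 11, 14.

8888889999999999933333333333333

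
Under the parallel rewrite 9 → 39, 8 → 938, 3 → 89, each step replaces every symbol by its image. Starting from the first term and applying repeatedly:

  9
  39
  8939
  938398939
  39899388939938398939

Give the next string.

893993839398993893839893939899388939938398939

Replace each of the 20 characters of 39899388939938398939 in place — 89 39 938 39 39 89 938 938 39 89 39 39 89 938 89 39 938 39 89 39 — and concatenate.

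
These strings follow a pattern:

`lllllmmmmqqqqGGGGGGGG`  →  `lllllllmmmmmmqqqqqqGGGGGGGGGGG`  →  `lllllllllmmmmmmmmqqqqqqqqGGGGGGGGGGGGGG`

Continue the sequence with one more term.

lllllllllllmmmmmmmmmmqqqqqqqqqqGGGGGGGGGGGGGGGGG

Reading off run lengths: l runs 5, 7, 9; m runs 4, 6, 8; q runs 4, 6, 8; G runs 8, 11, 14 — each is linear in n, where the shown terms are n = 2, 3, 4.
For the next term, n = 5, so the run lengths are 11, 10, 10, 17.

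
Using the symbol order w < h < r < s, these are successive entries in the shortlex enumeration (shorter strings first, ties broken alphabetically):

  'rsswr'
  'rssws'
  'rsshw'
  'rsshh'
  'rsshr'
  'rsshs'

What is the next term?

Treat rsshs as a base-4 numeral over the given alphabet and add one, carrying through any trailing s's.

rssrw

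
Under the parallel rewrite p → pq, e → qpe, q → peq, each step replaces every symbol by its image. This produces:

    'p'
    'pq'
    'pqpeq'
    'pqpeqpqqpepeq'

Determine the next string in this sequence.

pqpeqpqqpepeqpqpeqpeqpqqpepqqpepeq

Replace each of the 13 characters of pqpeqpqqpepeq in place — pq peq pq qpe peq pq peq peq pq qpe pq qpe peq — and concatenate.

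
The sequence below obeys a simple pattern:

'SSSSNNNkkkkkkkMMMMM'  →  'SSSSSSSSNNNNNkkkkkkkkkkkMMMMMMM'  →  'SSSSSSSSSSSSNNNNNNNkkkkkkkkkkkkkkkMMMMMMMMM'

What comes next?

SSSSSSSSSSSSSSSSNNNNNNNNNkkkkkkkkkkkkkkkkkkkMMMMMMMMMMM

Term n consists of 4n S's, followed by 2n+1 N's, followed by 4n+3 k's, followed by 2n+3 M's (n = 1, 2, …).
For the next term, n = 4, so the run lengths are 16, 9, 19, 11.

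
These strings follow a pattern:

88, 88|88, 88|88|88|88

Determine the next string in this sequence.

Each string is two copies of the previous one joined by '|'.
Doubling 88|88|88|88 with '|' between the halves:

88|88|88|88|88|88|88|88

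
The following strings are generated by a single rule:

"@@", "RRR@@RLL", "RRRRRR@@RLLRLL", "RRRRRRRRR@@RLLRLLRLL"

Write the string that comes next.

Every step adds RRR to the front and RLL to the end of the previous string.
So the next term is RRR·RRRRRRRRR@@RLLRLLRLL·RLL.

RRRRRRRRRRRR@@RLLRLLRLLRLL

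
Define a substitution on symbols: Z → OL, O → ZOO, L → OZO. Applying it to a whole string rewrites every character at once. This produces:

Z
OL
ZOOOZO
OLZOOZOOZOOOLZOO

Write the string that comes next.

Rewriting the 16 symbols of OLZOOZOOZOOOLZOO one by one yields ZOO OZO OL ZOO ZOO OL ZOO ZOO OL ZOO ZOO ZOO OZO OL ZOO ZOO; concatenated:

ZOOOZOOLZOOZOOOLZOOZOOOLZOOZOOZOOOZOOLZOOZOO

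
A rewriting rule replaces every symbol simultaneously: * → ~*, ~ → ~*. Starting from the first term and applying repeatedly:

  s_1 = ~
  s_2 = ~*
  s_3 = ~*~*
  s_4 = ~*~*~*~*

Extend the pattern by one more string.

Rewriting each symbol of ~*~*~*~*: ~→~*, *→~*, ~→~*, *→~*, ~→~*, *→~*, ~→~*, *→~*, which concatenates to ~* ~* ~* ~* ~* ~* ~* ~*.

~*~*~*~*~*~*~*~*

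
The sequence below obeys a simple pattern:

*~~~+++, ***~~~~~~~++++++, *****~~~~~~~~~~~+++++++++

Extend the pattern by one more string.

The n-th term is 2n-1 *'s then 4n-1 ~'s then 3n +'s (n = 1, 2, …).
For the next term, n = 4, so the run lengths are 7, 15, 12.

*******~~~~~~~~~~~~~~~++++++++++++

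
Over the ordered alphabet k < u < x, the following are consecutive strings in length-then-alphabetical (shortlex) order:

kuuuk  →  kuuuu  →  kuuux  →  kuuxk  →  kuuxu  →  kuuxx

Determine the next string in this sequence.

Treat kuuxx as a base-3 numeral over the given alphabet and add one, carrying through any trailing x's.

kuxkk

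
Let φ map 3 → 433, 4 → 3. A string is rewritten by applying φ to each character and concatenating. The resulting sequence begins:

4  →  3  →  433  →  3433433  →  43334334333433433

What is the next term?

34334334333433433343343343334334333433433

Applying the rule to each of the 17 symbols of 43334334333433433 gives the pieces 3 433 433 433 3 433 433 3 433 433 433 3 433 433 3 433 433, which concatenate to the answer.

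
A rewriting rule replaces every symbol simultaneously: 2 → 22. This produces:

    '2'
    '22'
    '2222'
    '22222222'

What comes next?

Apply φ to 22222222 symbol by symbol: 2→22, 2→22, 2→22, 2→22, 2→22, 2→22, 2→22, 2→22; joined: 22 22 22 22 22 22 22 22.

2222222222222222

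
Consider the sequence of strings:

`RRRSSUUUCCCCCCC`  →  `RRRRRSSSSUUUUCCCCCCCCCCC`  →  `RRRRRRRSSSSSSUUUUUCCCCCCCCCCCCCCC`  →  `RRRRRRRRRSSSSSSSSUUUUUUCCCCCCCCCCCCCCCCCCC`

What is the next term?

RRRRRRRRRRRSSSSSSSSSSUUUUUUUCCCCCCCCCCCCCCCCCCCCCCC

Reading off run lengths: R runs 3, 5, 7, 9; S runs 2, 4, 6, 8; U runs 3, 4, 5, 6; C runs 7, 11, 15, 19 — each is linear in n, where the shown terms are n = 2, 3, 4, 5.
For the next term, n = 6, so the run lengths are 11, 10, 7, 23.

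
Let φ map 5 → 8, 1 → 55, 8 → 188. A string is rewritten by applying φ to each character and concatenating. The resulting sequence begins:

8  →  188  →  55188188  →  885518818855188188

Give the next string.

Rewriting the 18 symbols of 885518818855188188 one by one yields 188 188 8 8 55 188 188 55 188 188 8 8 55 188 188 55 188 188; concatenated:

188188885518818855188188885518818855188188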